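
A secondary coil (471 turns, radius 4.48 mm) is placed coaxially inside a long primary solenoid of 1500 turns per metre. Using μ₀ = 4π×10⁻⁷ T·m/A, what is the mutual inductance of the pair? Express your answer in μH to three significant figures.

The outer solenoid produces a uniform field B₁ = μ₀n₁I₁ across the inner coil,
so the flux linkage is N₂Φ = N₂B₁A₂ = μ₀n₁N₂A₂·I₁, giving M = μ₀n₁N₂A₂.
A₂ = πr² = π(4.480×10^-3 m)² = 6.305×10^-5 m².
M = (4π×10⁻⁷)(1500)(471)(6.305×10^-5) = 5.598×10^-5 H.

M ≈ 56.0 μH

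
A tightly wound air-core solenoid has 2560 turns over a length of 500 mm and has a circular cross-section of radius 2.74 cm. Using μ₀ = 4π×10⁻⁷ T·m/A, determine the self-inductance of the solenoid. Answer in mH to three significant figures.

A = πr² = π(2.740×10^-2 m)² = 2.359×10^-3 m².
For a long solenoid, L = μ₀N²A/ℓ.
L = (4π×10⁻⁷)(2560)²(2.359×10^-3)/(0.5 m) = 3.8848×10^-2 H.

L ≈ 38.8 mH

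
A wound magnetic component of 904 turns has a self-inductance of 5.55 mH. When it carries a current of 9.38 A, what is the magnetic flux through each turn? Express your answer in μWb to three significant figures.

From L = NΦ_B/I, the flux per turn is Φ_B = LI/N.
Φ_B = (5.550×10^-3 H)(9.38 A)/904 = 5.759×10^-5 Wb.

Φ_B ≈ 57.6 μWb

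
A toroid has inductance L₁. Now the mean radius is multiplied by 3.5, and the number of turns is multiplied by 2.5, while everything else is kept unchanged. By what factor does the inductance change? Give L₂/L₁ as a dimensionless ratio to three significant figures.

L₂/L₁ = 1.79

For a toroid, L ∝ μᵣN²A/R.
L₂/L₁ = (3.5)^-1 × (2.5)^2 = 1.79.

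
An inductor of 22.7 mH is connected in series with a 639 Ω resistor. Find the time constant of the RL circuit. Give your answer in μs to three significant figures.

τ = L/R = (2.270×10^-2 H)/(639 Ω) = 3.552×10^-5 s.

τ ≈ 35.5 μs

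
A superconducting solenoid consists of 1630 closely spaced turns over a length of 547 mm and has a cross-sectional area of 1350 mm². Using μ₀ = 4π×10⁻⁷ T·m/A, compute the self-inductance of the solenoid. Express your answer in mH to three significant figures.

L ≈ 8.24 mH

A = 1350 mm² = 1.350×10^-3 m².
For a long solenoid, L = μ₀N²A/ℓ.
L = (4π×10⁻⁷)(1630)²(1.350×10^-3)/(0.547 m) = 8.240×10^-3 H.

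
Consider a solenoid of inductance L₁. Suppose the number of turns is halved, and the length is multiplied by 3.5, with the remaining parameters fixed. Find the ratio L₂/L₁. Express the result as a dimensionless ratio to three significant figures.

L₂/L₁ = 0.0714

For a solenoid, L ∝ μᵣN²A/ℓ.
L₂/L₁ = (0.5)^2 × (3.5)^-1 = 0.0714.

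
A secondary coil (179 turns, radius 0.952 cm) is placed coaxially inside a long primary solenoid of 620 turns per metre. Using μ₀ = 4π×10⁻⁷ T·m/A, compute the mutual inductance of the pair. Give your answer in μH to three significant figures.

M ≈ 39.7 μH

The outer solenoid produces a uniform field B₁ = μ₀n₁I₁ across the inner coil,
so the flux linkage is N₂Φ = N₂B₁A₂ = μ₀n₁N₂A₂·I₁, giving M = μ₀n₁N₂A₂.
A₂ = πr² = π(9.520×10^-3 m)² = 2.847×10^-4 m².
M = (4π×10⁻⁷)(620)(179)(2.847×10^-4) = 3.971×10^-5 H.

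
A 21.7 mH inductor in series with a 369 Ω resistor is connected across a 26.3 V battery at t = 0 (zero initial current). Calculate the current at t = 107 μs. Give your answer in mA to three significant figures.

I ≈ 59.7 mA

τ = L/R = 2.170×10^-2/369 = 5.881×10^-5 s; final current I_∞ = ε/R = 26.3/369 = 7.127×10^-2 A.
I(t) = I_∞(1 − e^(−t/τ)) with t/τ = 1.819.
I = (7.127×10^-2)(1 − e^(−1.819)) = 5.972×10^-2 A.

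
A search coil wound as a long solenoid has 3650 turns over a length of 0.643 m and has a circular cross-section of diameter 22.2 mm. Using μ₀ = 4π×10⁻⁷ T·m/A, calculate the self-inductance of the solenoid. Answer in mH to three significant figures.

A = π(d/2)² = π(1.110×10^-2 m)² = 3.871×10^-4 m².
For a long solenoid, L = μ₀N²A/ℓ.
L = (4π×10⁻⁷)(3650)²(3.871×10^-4)/(0.643 m) = 1.008×10^-2 H.

L ≈ 10.1 mH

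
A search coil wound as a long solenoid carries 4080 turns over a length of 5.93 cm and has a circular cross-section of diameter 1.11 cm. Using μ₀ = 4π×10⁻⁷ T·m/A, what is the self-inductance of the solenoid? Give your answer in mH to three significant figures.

L ≈ 34.1 mH

A = π(d/2)² = π(5.550×10^-3 m)² = 9.677×10^-5 m².
For a long solenoid, L = μ₀N²A/ℓ.
L = (4π×10⁻⁷)(4080)²(9.677×10^-5)/(5.930×10^-2 m) = 3.414×10^-2 H.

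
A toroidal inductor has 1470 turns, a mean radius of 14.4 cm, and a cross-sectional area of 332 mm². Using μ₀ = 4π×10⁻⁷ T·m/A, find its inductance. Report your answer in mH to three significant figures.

L ≈ 0.996 mH

For a thin toroid, L = μ₀N²A/(2πR).
L = (4π×10⁻⁷)(1470)²(3.320×10^-4) / (2π×0.144 m) = 9.964×10^-4 H.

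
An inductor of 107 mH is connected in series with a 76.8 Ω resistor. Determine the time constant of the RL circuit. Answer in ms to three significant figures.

τ ≈ 1.39 ms

τ = L/R = (0.107 H)/(76.8 Ω) = 1.393×10^-3 s.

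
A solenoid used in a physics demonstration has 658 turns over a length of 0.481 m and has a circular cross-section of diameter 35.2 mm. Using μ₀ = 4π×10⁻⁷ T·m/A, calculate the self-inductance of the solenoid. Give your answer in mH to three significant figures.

L ≈ 1.10 mH

A = π(d/2)² = π(1.760×10^-2 m)² = 9.731×10^-4 m².
For a long solenoid, L = μ₀N²A/ℓ.
L = (4π×10⁻⁷)(658)²(9.731×10^-4)/(0.481 m) = 1.101×10^-3 H.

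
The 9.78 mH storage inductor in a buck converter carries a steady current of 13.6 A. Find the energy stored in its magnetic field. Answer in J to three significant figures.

U ≈ 0.904 J

Stored magnetic energy: U = ½LI².
U = ½(9.780×10^-3 H)(13.6 A)² = 0.90445 J.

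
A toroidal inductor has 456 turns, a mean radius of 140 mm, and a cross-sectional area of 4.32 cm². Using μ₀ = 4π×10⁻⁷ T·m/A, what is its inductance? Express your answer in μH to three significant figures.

For a thin toroid, L = μ₀N²A/(2πR).
L = (4π×10⁻⁷)(456)²(4.320×10^-4) / (2π×0.14 m) = 1.283×10^-4 H.

L ≈ 128 μH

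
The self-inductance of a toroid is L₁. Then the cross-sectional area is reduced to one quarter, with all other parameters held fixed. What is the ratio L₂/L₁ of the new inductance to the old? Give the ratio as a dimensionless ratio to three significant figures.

For a toroid, L ∝ μᵣN²A/R.
L₂/L₁ = (0.25) = 0.250.

L₂/L₁ = 0.250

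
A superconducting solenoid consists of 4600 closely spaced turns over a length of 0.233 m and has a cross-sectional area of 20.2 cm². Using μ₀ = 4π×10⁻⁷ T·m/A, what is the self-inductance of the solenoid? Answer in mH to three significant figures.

L ≈ 231 mH

A = 20.2 cm² = 2.020×10^-3 m².
For a long solenoid, L = μ₀N²A/ℓ.
L = (4π×10⁻⁷)(4600)²(2.020×10^-3)/(0.233 m) = 0.2305 H.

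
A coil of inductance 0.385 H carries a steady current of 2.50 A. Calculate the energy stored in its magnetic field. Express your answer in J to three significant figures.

Stored magnetic energy: U = ½LI².
U = ½(0.385 H)(2.50 A)² = 1.203 J.

U ≈ 1.20 J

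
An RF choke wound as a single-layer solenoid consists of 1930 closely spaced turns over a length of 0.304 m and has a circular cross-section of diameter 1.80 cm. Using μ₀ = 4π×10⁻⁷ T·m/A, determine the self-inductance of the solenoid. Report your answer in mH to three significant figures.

L ≈ 3.92 mH

A = π(d/2)² = π(9.000×10^-3 m)² = 2.5447×10^-4 m².
For a long solenoid, L = μ₀N²A/ℓ.
L = (4π×10⁻⁷)(1930)²(2.5447×10^-4)/(0.304 m) = 3.918×10^-3 H.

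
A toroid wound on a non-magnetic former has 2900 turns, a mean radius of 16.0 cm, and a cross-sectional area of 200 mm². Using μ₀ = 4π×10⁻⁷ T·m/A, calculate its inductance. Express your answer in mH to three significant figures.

L ≈ 2.10 mH

For a thin toroid, L = μ₀N²A/(2πR).
L = (4π×10⁻⁷)(2900)²(2.000×10^-4) / (2π×0.16 m) = 2.102×10^-3 H.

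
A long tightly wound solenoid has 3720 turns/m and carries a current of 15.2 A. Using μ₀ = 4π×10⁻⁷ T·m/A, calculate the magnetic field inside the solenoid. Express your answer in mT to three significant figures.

B ≈ 71.1 mT

Inside a long solenoid, B = μ₀nI.
B = (4π×10⁻⁷)(3.720×10^3 m⁻¹)(15.2 A) = 7.106×10^-2 T.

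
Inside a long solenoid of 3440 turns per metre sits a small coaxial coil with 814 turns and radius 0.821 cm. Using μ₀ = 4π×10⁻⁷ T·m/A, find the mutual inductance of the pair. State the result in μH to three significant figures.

The outer solenoid produces a uniform field B₁ = μ₀n₁I₁ across the inner coil,
so the flux linkage is N₂Φ = N₂B₁A₂ = μ₀n₁N₂A₂·I₁, giving M = μ₀n₁N₂A₂.
A₂ = πr² = π(8.210×10^-3 m)² = 2.118×10^-4 m².
M = (4π×10⁻⁷)(3440)(814)(2.118×10^-4) = 7.451×10^-4 H.

M ≈ 745 μH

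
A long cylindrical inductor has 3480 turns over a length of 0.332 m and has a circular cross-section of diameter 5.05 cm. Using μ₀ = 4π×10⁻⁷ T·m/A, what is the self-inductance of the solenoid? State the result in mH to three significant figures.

A = π(d/2)² = π(2.525×10^-2 m)² = 2.003×10^-3 m².
For a long solenoid, L = μ₀N²A/ℓ.
L = (4π×10⁻⁷)(3480)²(2.003×10^-3)/(0.332 m) = 9.181×10^-2 H.

L ≈ 91.8 mH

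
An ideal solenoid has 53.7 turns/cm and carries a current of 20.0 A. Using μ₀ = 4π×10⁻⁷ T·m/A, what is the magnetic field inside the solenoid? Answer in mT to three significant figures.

B ≈ 135 mT

Inside a long solenoid, B = μ₀nI.
B = (4π×10⁻⁷)(5.370×10^3 m⁻¹)(20.0 A) = 0.135 T.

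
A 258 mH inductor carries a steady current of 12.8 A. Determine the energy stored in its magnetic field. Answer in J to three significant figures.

Stored magnetic energy: U = ½LI².
U = ½(0.258 H)(12.8 A)² = 21.14 J.

U ≈ 21.1 J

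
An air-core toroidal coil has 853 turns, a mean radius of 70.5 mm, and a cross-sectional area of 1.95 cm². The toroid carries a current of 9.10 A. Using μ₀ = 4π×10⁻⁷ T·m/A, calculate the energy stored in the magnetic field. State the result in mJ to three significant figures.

L = μ₀N²A/(2πR) = (4π×10⁻⁷)(853)²(1.950×10^-4)/(2π×7.050×10^-2) = 4.025×10^-4 H.
U = ½LI² = ½(4.025×10^-4)(9.10)² = 1.667×10^-2 J.

U ≈ 16.7 mJ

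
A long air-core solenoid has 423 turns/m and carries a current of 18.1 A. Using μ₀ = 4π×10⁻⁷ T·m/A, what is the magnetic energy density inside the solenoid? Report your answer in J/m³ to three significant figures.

u ≈ 36.8 J/m³

B = μ₀nI = (4π×10⁻⁷)(423)(18.1) = 9.621×10^-3 T.
u = B²/(2μ₀) = (9.621×10^-3)²/(2×4π×10⁻⁷) = 36.83 J/m³.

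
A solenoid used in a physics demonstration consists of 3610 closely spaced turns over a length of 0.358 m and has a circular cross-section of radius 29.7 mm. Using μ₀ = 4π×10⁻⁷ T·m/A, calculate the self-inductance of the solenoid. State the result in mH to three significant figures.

A = πr² = π(2.970×10^-2 m)² = 2.771×10^-3 m².
For a long solenoid, L = μ₀N²A/ℓ.
L = (4π×10⁻⁷)(3610)²(2.771×10^-3)/(0.358 m) = 0.1268 H.

L ≈ 127 mH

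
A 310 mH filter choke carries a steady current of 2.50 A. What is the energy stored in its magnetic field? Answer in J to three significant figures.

Stored magnetic energy: U = ½LI².
U = ½(0.31 H)(2.50 A)² = 0.9688 J.

U ≈ 0.969 J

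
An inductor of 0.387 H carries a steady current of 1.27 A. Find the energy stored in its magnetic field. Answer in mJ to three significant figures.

Stored magnetic energy: U = ½LI².
U = ½(0.387 H)(1.27 A)² = 0.3121 J.

U ≈ 312 mJ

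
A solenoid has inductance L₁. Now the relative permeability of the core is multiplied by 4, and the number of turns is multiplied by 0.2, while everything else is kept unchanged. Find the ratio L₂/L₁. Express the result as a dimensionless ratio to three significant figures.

L₂/L₁ = 0.160

For a solenoid, L ∝ μᵣN²A/ℓ.
L₂/L₁ = (4) × (0.2)^2 = 0.160.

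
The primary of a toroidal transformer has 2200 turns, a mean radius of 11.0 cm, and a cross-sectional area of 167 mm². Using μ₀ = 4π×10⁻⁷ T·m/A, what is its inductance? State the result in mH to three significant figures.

L ≈ 1.47 mH

For a thin toroid, L = μ₀N²A/(2πR).
L = (4π×10⁻⁷)(2200)²(1.670×10^-4) / (2π×0.11 m) = 1.470×10^-3 H.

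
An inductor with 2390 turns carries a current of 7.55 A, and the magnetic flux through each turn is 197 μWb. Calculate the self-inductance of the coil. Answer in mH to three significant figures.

Self-inductance is defined by L = NΦ_B/I (flux linkage over current).
L = (2390)(1.970×10^-4 Wb)/(7.55 A) = 6.236×10^-2 H.

L ≈ 62.4 mH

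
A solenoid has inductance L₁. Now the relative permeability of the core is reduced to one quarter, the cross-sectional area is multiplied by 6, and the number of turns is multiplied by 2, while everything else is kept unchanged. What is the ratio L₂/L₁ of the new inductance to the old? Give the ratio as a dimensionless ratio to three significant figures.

L₂/L₁ = 6.00

For a solenoid, L ∝ μᵣN²A/ℓ.
L₂/L₁ = (0.25) × (6) × (2)^2 = 6.00.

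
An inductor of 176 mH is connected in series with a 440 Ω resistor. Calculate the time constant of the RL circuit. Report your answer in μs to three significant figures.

τ ≈ 400 μs

τ = L/R = (0.176 H)/(440 Ω) = 4.000×10^-4 s.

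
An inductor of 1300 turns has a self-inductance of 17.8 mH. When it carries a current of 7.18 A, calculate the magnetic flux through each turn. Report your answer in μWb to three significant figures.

Φ_B ≈ 98.3 μWb

From L = NΦ_B/I, the flux per turn is Φ_B = LI/N.
Φ_B = (1.780×10^-2 H)(7.18 A)/1300 = 9.831×10^-5 Wb.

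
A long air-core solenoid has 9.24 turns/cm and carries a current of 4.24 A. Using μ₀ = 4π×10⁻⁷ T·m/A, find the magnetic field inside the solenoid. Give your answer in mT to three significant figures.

B ≈ 4.92 mT

Inside a long solenoid, B = μ₀nI.
B = (4π×10⁻⁷)(924 m⁻¹)(4.24 A) = 4.923×10^-3 T.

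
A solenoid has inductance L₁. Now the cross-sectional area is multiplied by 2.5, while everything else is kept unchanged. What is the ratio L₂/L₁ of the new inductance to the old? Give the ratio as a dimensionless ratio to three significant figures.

L₂/L₁ = 2.50

For a solenoid, L ∝ μᵣN²A/ℓ.
L₂/L₁ = (2.5) = 2.50.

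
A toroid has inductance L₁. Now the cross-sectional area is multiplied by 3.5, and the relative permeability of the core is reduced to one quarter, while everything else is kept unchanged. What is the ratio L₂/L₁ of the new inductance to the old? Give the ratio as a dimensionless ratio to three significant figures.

L₂/L₁ = 0.875

For a toroid, L ∝ μᵣN²A/R.
L₂/L₁ = (3.5) × (0.25) = 0.875.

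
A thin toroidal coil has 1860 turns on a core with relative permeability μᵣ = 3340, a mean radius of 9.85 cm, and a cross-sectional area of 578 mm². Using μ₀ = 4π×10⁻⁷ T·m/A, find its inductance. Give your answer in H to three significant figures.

L ≈ 13.6 H

For a thin toroid, L = μ₀μᵣN²A/(2πR).
L = (4π×10⁻⁷)(3340)(1860)²(5.780×10^-4) / (2π×9.850×10^-2 m) = 13.56 H.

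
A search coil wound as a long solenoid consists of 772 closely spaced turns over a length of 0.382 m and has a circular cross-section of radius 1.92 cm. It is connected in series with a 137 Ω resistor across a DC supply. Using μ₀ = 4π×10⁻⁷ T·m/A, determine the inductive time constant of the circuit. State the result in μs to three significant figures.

A = πr² = π(1.920×10^-2 m)² = 1.158×10^-3 m².
L = μ₀N²A/ℓ = (4π×10⁻⁷)(772)²(1.158×10^-3)/(0.382) = 2.271×10^-3 H.
τ = L/R = (2.271×10^-3)/(137) = 1.657×10^-5 s.

τ ≈ 16.6 μs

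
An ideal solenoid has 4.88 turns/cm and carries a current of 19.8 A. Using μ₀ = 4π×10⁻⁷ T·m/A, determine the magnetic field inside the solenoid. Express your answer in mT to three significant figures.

Inside a long solenoid, B = μ₀nI.
B = (4π×10⁻⁷)(488 m⁻¹)(19.8 A) = 1.214×10^-2 T.

B ≈ 12.1 mT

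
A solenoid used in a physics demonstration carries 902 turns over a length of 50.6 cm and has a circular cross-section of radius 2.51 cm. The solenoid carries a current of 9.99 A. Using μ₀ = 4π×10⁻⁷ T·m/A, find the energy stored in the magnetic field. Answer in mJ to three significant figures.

U ≈ 200 mJ

A = πr² = π(2.510×10^-2 m)² = 1.979×10^-3 m².
L = μ₀N²A/ℓ = (4π×10⁻⁷)(902)²(1.979×10^-3)/(0.506) = 3.999×10^-3 H.
U = ½LI² = ½(3.999×10^-3)(9.99)² = 0.1996 J.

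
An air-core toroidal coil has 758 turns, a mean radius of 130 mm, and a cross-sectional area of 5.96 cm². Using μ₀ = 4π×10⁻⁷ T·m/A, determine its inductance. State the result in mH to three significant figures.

For a thin toroid, L = μ₀N²A/(2πR).
L = (4π×10⁻⁷)(758)²(5.960×10^-4) / (2π×0.13 m) = 5.268×10^-4 H.

L ≈ 0.527 mH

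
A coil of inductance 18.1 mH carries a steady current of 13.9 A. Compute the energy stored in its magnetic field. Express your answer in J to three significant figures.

U ≈ 1.75 J

Stored magnetic energy: U = ½LI².
U = ½(1.810×10^-2 H)(13.9 A)² = 1.749 J.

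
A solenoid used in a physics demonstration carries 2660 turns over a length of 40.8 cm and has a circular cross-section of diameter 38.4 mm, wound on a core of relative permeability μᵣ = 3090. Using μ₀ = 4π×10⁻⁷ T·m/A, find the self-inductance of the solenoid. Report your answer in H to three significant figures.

A = π(d/2)² = π(1.920×10^-2 m)² = 1.158×10^-3 m².
For a long solenoid, L = μ₀μᵣN²A/ℓ.
L = (4π×10⁻⁷)(3090)(2660)²(1.158×10^-3)/(0.408 m) = 77.99 H.

L ≈ 78.0 H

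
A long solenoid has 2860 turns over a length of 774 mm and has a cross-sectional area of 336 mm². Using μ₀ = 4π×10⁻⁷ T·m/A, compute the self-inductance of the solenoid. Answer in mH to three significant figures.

A = 336 mm² = 3.360×10^-4 m².
For a long solenoid, L = μ₀N²A/ℓ.
L = (4π×10⁻⁷)(2860)²(3.360×10^-4)/(0.774 m) = 4.462×10^-3 H.

L ≈ 4.46 mH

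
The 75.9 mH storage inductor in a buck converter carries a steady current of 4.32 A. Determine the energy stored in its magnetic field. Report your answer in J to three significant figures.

U ≈ 0.708 J

Stored magnetic energy: U = ½LI².
U = ½(7.590×10^-2 H)(4.32 A)² = 0.7082 J.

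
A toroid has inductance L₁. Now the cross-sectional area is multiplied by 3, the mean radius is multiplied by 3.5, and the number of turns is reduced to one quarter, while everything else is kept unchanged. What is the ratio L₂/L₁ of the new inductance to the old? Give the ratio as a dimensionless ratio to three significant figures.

L₂/L₁ = 0.0536

For a toroid, L ∝ μᵣN²A/R.
L₂/L₁ = (3) × (3.5)^-1 × (0.25)^2 = 0.0536.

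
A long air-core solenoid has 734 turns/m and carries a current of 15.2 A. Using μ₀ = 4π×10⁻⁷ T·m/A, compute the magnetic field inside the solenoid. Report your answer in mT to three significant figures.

B ≈ 14.0 mT

Inside a long solenoid, B = μ₀nI.
B = (4π×10⁻⁷)(734 m⁻¹)(15.2 A) = 1.402×10^-2 T.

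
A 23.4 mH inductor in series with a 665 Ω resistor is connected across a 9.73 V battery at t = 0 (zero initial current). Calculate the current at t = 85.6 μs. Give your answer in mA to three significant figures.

τ = L/R = 2.340×10^-2/665 = 3.519×10^-5 s; final current I_∞ = ε/R = 9.73/665 = 1.463×10^-2 A.
I(t) = I_∞(1 − e^(−t/τ)) with t/τ = 2.433.
I = (1.463×10^-2)(1 − e^(−2.433)) = 1.3347×10^-2 A.

I ≈ 13.3 mA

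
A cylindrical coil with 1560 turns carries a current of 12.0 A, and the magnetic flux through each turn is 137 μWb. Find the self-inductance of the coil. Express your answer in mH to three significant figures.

L ≈ 17.8 mH

Self-inductance is defined by L = NΦ_B/I (flux linkage over current).
L = (1560)(1.370×10^-4 Wb)/(12.0 A) = 1.781×10^-2 H.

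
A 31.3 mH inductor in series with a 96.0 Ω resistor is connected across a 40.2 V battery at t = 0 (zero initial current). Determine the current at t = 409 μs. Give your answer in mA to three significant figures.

τ = L/R = 3.130×10^-2/96.0 = 3.260×10^-4 s; final current I_∞ = ε/R = 40.2/96.0 = 0.4188 A.
I(t) = I_∞(1 − e^(−t/τ)) with t/τ = 1.254.
I = (0.4188)(1 − e^(−1.254)) = 0.2993 A.

I ≈ 299 mA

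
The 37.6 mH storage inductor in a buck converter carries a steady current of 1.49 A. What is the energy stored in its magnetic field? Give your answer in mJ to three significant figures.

U ≈ 41.7 mJ

Stored magnetic energy: U = ½LI².
U = ½(3.760×10^-2 H)(1.49 A)² = 4.174×10^-2 J.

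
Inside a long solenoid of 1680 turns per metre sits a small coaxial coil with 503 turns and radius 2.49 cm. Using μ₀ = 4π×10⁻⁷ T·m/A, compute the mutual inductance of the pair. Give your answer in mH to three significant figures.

M ≈ 2.07 mH

The outer solenoid produces a uniform field B₁ = μ₀n₁I₁ across the inner coil,
so the flux linkage is N₂Φ = N₂B₁A₂ = μ₀n₁N₂A₂·I₁, giving M = μ₀n₁N₂A₂.
A₂ = πr² = π(2.490×10^-2 m)² = 1.948×10^-3 m².
M = (4π×10⁻⁷)(1680)(503)(1.948×10^-3) = 2.068×10^-3 H.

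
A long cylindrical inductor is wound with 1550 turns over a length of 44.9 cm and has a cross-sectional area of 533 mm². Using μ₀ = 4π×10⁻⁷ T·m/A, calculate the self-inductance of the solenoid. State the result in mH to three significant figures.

A = 533 mm² = 5.330×10^-4 m².
For a long solenoid, L = μ₀N²A/ℓ.
L = (4π×10⁻⁷)(1550)²(5.330×10^-4)/(0.449 m) = 3.584×10^-3 H.

L ≈ 3.58 mH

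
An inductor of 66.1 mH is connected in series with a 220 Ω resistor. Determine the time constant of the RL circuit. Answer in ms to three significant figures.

τ ≈ 0.300 ms

τ = L/R = (6.610×10^-2 H)/(220 Ω) = 3.0045×10^-4 s.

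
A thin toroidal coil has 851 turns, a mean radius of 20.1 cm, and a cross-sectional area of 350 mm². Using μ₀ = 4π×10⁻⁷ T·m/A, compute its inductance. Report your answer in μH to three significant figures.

For a thin toroid, L = μ₀N²A/(2πR).
L = (4π×10⁻⁷)(851)²(3.500×10^-4) / (2π×0.201 m) = 2.522×10^-4 H.

L ≈ 252 μH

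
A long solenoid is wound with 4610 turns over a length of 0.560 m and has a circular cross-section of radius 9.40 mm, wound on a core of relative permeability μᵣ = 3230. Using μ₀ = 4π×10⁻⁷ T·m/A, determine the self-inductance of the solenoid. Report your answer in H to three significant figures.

L ≈ 42.8 H

A = πr² = π(9.400×10^-3 m)² = 2.776×10^-4 m².
For a long solenoid, L = μ₀μᵣN²A/ℓ.
L = (4π×10⁻⁷)(3230)(4610)²(2.776×10^-4)/(0.56 m) = 42.76 H.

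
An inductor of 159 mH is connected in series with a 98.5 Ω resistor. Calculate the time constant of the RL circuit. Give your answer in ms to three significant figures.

τ = L/R = (0.159 H)/(98.5 Ω) = 1.614×10^-3 s.

τ ≈ 1.61 ms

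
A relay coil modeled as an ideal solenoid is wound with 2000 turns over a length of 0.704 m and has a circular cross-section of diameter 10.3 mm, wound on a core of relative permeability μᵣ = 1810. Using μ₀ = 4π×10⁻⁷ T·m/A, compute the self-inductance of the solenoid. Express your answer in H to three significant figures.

L ≈ 1.08 H

A = π(d/2)² = π(5.150×10^-3 m)² = 8.332×10^-5 m².
For a long solenoid, L = μ₀μᵣN²A/ℓ.
L = (4π×10⁻⁷)(1810)(2000)²(8.332×10^-5)/(0.704 m) = 1.077 H.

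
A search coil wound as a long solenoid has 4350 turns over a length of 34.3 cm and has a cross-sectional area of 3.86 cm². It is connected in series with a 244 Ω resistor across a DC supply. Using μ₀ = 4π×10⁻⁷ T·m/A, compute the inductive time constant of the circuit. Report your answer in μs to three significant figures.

τ ≈ 110 μs

A = 3.86 cm² = 3.860×10^-4 m².
L = μ₀N²A/ℓ = (4π×10⁻⁷)(4350)²(3.860×10^-4)/(0.343) = 2.676×10^-2 H.
τ = L/R = (2.676×10^-2)/(244) = 1.097×10^-4 s.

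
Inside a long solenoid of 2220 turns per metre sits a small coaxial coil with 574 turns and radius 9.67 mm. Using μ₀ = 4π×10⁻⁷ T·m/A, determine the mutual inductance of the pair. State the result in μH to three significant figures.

M ≈ 470 μH

The outer solenoid produces a uniform field B₁ = μ₀n₁I₁ across the inner coil,
so the flux linkage is N₂Φ = N₂B₁A₂ = μ₀n₁N₂A₂·I₁, giving M = μ₀n₁N₂A₂.
A₂ = πr² = π(9.670×10^-3 m)² = 2.938×10^-4 m².
M = (4π×10⁻⁷)(2220)(574)(2.938×10^-4) = 4.704×10^-4 H.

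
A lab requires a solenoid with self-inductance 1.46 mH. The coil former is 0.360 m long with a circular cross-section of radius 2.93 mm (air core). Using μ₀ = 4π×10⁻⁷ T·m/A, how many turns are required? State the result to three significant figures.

A = πr² = π(2.930×10^-3 m)² = 2.697×10^-5 m².
From L = μ₀N²A/ℓ, N = √(Lℓ / (μ₀A)).
N = √[(1.460×10^-3)(0.36) / ((4π×10⁻⁷)×2.697×10^-5)] = √(1.551×10^7) ≈ 3938.0.

N ≈ 3940 turns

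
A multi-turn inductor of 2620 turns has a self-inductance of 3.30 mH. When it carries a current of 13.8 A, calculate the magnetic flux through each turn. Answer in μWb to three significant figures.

From L = NΦ_B/I, the flux per turn is Φ_B = LI/N.
Φ_B = (3.300×10^-3 H)(13.8 A)/2620 = 1.738×10^-5 Wb.

Φ_B ≈ 17.4 μWb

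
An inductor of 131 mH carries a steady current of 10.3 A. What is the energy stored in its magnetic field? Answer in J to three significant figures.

Stored magnetic energy: U = ½LI².
U = ½(0.131 H)(10.3 A)² = 6.949 J.

U ≈ 6.95 J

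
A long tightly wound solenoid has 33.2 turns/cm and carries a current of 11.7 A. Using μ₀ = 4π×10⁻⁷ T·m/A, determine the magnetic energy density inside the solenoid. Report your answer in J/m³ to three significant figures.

u ≈ 948 J/m³

B = μ₀nI = (4π×10⁻⁷)(3.320×10^3)(11.7) = 4.881×10^-2 T.
u = B²/(2μ₀) = (4.881×10^-2)²/(2×4π×10⁻⁷) = 948 J/m³.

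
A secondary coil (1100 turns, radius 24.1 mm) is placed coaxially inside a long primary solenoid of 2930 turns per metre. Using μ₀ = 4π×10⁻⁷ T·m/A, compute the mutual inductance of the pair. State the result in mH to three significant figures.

The outer solenoid produces a uniform field B₁ = μ₀n₁I₁ across the inner coil,
so the flux linkage is N₂Φ = N₂B₁A₂ = μ₀n₁N₂A₂·I₁, giving M = μ₀n₁N₂A₂.
A₂ = πr² = π(2.410×10^-2 m)² = 1.8247×10^-3 m².
M = (4π×10⁻⁷)(2930)(1100)(1.8247×10^-3) = 7.390×10^-3 H.

M ≈ 7.39 mH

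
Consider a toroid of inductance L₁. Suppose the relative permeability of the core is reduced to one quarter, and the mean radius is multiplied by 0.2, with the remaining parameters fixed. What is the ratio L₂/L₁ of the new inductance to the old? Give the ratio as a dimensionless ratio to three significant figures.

L₂/L₁ = 1.25

For a toroid, L ∝ μᵣN²A/R.
L₂/L₁ = (0.25) × (0.2)^-1 = 1.25.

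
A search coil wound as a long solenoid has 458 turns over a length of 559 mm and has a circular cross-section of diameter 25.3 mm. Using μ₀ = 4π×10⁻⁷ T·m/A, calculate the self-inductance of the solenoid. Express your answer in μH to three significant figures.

L ≈ 237 μH

A = π(d/2)² = π(1.265×10^-2 m)² = 5.027×10^-4 m².
For a long solenoid, L = μ₀N²A/ℓ.
L = (4π×10⁻⁷)(458)²(5.027×10^-4)/(0.559 m) = 2.371×10^-4 H.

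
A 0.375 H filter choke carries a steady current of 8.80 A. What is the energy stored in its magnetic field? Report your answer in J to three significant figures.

U ≈ 14.5 J

Stored magnetic energy: U = ½LI².
U = ½(0.375 H)(8.80 A)² = 14.52 J.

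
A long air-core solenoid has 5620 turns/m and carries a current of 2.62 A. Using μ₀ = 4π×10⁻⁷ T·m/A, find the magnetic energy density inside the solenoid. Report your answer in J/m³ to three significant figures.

B = μ₀nI = (4π×10⁻⁷)(5.620×10^3)(2.62) = 1.850×10^-2 T.
u = B²/(2μ₀) = (1.850×10^-2)²/(2×4π×10⁻⁷) = 136.2 J/m³.

u ≈ 136 J/m³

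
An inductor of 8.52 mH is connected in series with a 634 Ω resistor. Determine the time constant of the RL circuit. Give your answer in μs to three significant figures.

τ = L/R = (8.520×10^-3 H)/(634 Ω) = 1.344×10^-5 s.

τ ≈ 13.4 μs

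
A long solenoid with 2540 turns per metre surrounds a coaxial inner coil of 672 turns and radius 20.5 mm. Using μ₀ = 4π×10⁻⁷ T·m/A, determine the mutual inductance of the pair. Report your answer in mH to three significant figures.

M ≈ 2.83 mH

The outer solenoid produces a uniform field B₁ = μ₀n₁I₁ across the inner coil,
so the flux linkage is N₂Φ = N₂B₁A₂ = μ₀n₁N₂A₂·I₁, giving M = μ₀n₁N₂A₂.
A₂ = πr² = π(2.050×10^-2 m)² = 1.320×10^-3 m².
M = (4π×10⁻⁷)(2540)(672)(1.320×10^-3) = 2.832×10^-3 H.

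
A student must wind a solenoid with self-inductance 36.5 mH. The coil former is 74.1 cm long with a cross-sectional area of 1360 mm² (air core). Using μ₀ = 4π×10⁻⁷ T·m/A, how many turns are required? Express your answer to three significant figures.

A = 1360 mm² = 1.360×10^-3 m².
From L = μ₀N²A/ℓ, N = √(Lℓ / (μ₀A)).
N = √[(3.650×10^-2)(0.741) / ((4π×10⁻⁷)×1.360×10^-3)] = √(1.583×10^7) ≈ 3978.1.

N ≈ 3980 turns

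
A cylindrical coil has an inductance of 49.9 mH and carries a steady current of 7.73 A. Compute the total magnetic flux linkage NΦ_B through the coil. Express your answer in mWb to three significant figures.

From L = NΦ_B/I, the flux linkage is NΦ_B = LI.
NΦ_B = (4.990×10^-2 H)(7.73 A) = 0.3857 Wb.

NΦ_B ≈ 386 mWb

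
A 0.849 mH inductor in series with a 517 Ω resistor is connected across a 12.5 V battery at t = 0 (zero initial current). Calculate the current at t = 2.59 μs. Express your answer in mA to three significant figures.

I ≈ 19.2 mA

τ = L/R = 8.490×10^-4/517 = 1.642×10^-6 s; final current I_∞ = ε/R = 12.5/517 = 2.418×10^-2 A.
I(t) = I_∞(1 − e^(−t/τ)) with t/τ = 1.577.
I = (2.418×10^-2)(1 − e^(−1.577)) = 1.918×10^-2 A.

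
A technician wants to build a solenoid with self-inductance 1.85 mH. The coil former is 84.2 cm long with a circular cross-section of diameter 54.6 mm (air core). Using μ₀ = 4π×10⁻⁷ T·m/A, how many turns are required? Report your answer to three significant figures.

A = π(d/2)² = π(2.730×10^-2 m)² = 2.341×10^-3 m².
From L = μ₀N²A/ℓ, N = √(Lℓ / (μ₀A)).
N = √[(1.850×10^-3)(0.842) / ((4π×10⁻⁷)×2.341×10^-3)] = √(5.294×10^5) ≈ 727.6.

N ≈ 728 turns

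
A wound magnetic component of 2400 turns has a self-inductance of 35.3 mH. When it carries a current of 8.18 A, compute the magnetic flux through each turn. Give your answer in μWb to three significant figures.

From L = NΦ_B/I, the flux per turn is Φ_B = LI/N.
Φ_B = (3.530×10^-2 H)(8.18 A)/2400 = 1.203×10^-4 Wb.

Φ_B ≈ 120 μWb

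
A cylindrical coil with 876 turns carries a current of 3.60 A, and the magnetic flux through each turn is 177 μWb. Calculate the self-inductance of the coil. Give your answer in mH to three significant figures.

L ≈ 43.1 mH

Self-inductance is defined by L = NΦ_B/I (flux linkage over current).
L = (876)(1.770×10^-4 Wb)/(3.60 A) = 4.307×10^-2 H.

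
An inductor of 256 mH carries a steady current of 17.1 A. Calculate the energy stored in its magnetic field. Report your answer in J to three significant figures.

Stored magnetic energy: U = ½LI².
U = ½(0.256 H)(17.1 A)² = 37.43 J.

U ≈ 37.4 J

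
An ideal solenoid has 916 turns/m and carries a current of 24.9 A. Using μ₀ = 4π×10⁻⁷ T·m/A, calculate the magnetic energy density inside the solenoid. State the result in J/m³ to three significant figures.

u ≈ 327 J/m³

B = μ₀nI = (4π×10⁻⁷)(916)(24.9) = 2.866×10^-2 T.
u = B²/(2μ₀) = (2.866×10^-2)²/(2×4π×10⁻⁷) = 326.9 J/m³.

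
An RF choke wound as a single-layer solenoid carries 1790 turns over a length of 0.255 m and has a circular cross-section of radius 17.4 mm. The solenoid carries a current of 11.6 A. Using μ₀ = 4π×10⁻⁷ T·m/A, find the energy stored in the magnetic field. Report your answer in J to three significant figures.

U ≈ 1.01 J

A = πr² = π(1.740×10^-2 m)² = 9.511×10^-4 m².
L = μ₀N²A/ℓ = (4π×10⁻⁷)(1790)²(9.511×10^-4)/(0.255) = 1.502×10^-2 H.
U = ½LI² = ½(1.502×10^-2)(11.6)² = 1.01 J.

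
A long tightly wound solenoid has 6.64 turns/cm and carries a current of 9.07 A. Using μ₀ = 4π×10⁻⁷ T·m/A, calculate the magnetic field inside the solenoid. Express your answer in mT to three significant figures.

B ≈ 7.57 mT

Inside a long solenoid, B = μ₀nI.
B = (4π×10⁻⁷)(664 m⁻¹)(9.07 A) = 7.568×10^-3 T.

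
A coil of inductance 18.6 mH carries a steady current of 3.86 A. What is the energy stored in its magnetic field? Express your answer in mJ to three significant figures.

U ≈ 139 mJ

Stored magnetic energy: U = ½LI².
U = ½(1.860×10^-2 H)(3.86 A)² = 0.1386 J.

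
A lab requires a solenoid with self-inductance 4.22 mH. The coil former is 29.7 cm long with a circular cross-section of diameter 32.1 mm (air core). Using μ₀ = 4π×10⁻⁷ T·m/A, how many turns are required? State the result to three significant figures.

N ≈ 1110 turns

A = π(d/2)² = π(1.605×10^-2 m)² = 8.093×10^-4 m².
From L = μ₀N²A/ℓ, N = √(Lℓ / (μ₀A)).
N = √[(4.220×10^-3)(0.297) / ((4π×10⁻⁷)×8.093×10^-4)] = √(1.232×10^6) ≈ 1110.1.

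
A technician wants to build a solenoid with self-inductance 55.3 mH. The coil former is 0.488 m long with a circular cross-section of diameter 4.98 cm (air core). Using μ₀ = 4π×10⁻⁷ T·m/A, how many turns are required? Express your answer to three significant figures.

N ≈ 3320 turns

A = π(d/2)² = π(2.490×10^-2 m)² = 1.948×10^-3 m².
From L = μ₀N²A/ℓ, N = √(Lℓ / (μ₀A)).
N = √[(5.530×10^-2)(0.488) / ((4π×10⁻⁷)×1.948×10^-3)] = √(1.103×10^7) ≈ 3320.4.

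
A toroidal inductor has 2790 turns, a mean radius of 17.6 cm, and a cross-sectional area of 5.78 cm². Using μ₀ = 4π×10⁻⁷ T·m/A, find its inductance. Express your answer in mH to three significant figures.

For a thin toroid, L = μ₀N²A/(2πR).
L = (4π×10⁻⁷)(2790)²(5.780×10^-4) / (2π×0.176 m) = 5.113×10^-3 H.

L ≈ 5.11 mH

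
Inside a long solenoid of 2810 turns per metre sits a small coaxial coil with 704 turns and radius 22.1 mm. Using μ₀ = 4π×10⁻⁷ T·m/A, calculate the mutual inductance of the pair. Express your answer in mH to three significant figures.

The outer solenoid produces a uniform field B₁ = μ₀n₁I₁ across the inner coil,
so the flux linkage is N₂Φ = N₂B₁A₂ = μ₀n₁N₂A₂·I₁, giving M = μ₀n₁N₂A₂.
A₂ = πr² = π(2.210×10^-2 m)² = 1.534×10^-3 m².
M = (4π×10⁻⁷)(2810)(704)(1.534×10^-3) = 3.814×10^-3 H.

M ≈ 3.81 mH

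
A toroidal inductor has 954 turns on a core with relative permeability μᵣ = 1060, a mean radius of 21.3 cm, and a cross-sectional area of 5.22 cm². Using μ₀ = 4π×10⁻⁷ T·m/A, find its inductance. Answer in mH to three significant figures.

For a thin toroid, L = μ₀μᵣN²A/(2πR).
L = (4π×10⁻⁷)(1060)(954)²(5.220×10^-4) / (2π×0.213 m) = 0.4729 H.

L ≈ 473 mH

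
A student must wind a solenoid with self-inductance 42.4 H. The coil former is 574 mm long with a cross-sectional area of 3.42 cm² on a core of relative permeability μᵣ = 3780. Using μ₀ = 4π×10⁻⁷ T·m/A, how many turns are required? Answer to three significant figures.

N ≈ 3870 turns

A = 3.42 cm² = 3.420×10^-4 m².
From L = μ₀μᵣN²A/ℓ, N = √(Lℓ / (μ₀μᵣA)).
N = √[(42.4)(0.574) / ((4π×10⁻⁷)(3780)×3.420×10^-4)] = √(1.498×10^7) ≈ 3870.6.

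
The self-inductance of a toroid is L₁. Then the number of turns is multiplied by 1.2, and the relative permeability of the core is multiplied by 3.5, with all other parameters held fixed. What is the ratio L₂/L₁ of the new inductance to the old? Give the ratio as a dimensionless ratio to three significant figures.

L₂/L₁ = 5.04

For a toroid, L ∝ μᵣN²A/R.
L₂/L₁ = (1.2)^2 × (3.5) = 5.04.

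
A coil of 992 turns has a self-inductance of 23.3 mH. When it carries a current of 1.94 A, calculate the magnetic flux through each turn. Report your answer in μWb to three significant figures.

From L = NΦ_B/I, the flux per turn is Φ_B = LI/N.
Φ_B = (2.330×10^-2 H)(1.94 A)/992 = 4.557×10^-5 Wb.

Φ_B ≈ 45.6 μWb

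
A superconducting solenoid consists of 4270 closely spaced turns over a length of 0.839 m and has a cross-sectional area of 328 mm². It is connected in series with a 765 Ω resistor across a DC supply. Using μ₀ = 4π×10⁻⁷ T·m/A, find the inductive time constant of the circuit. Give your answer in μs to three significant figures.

τ ≈ 11.7 μs

A = 328 mm² = 3.280×10^-4 m².
L = μ₀N²A/ℓ = (4π×10⁻⁷)(4270)²(3.280×10^-4)/(0.839) = 8.957×10^-3 H.
τ = L/R = (8.957×10^-3)/(765) = 1.171×10^-5 s.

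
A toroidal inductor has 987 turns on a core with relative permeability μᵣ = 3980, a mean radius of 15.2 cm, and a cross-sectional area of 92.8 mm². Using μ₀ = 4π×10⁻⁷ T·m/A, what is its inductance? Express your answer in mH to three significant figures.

L ≈ 473 mH

For a thin toroid, L = μ₀μᵣN²A/(2πR).
L = (4π×10⁻⁷)(3980)(987)²(9.280×10^-5) / (2π×0.152 m) = 0.4734 H.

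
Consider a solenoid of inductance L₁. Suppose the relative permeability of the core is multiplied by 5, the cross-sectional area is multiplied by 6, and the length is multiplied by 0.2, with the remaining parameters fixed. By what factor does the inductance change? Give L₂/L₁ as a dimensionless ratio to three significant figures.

For a solenoid, L ∝ μᵣN²A/ℓ.
L₂/L₁ = (5) × (6) × (0.2)^-1 = 150.

L₂/L₁ = 150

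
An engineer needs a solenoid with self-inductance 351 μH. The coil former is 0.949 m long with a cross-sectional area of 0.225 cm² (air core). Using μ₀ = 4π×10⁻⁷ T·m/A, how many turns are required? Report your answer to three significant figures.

A = 0.225 cm² = 2.250×10^-5 m².
From L = μ₀N²A/ℓ, N = √(Lℓ / (μ₀A)).
N = √[(3.510×10^-4)(0.949) / ((4π×10⁻⁷)×2.250×10^-5)] = √(1.178×10^7) ≈ 3432.3.

N ≈ 3430 turns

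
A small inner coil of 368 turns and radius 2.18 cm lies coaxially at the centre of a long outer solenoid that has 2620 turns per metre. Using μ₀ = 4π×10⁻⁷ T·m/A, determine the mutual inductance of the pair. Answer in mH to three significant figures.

M ≈ 1.81 mH

The outer solenoid produces a uniform field B₁ = μ₀n₁I₁ across the inner coil,
so the flux linkage is N₂Φ = N₂B₁A₂ = μ₀n₁N₂A₂·I₁, giving M = μ₀n₁N₂A₂.
A₂ = πr² = π(2.180×10^-2 m)² = 1.493×10^-3 m².
M = (4π×10⁻⁷)(2620)(368)(1.493×10^-3) = 1.809×10^-3 H.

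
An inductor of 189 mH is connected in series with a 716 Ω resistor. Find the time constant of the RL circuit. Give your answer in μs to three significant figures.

τ = L/R = (0.189 H)/(716 Ω) = 2.640×10^-4 s.

τ ≈ 264 μs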